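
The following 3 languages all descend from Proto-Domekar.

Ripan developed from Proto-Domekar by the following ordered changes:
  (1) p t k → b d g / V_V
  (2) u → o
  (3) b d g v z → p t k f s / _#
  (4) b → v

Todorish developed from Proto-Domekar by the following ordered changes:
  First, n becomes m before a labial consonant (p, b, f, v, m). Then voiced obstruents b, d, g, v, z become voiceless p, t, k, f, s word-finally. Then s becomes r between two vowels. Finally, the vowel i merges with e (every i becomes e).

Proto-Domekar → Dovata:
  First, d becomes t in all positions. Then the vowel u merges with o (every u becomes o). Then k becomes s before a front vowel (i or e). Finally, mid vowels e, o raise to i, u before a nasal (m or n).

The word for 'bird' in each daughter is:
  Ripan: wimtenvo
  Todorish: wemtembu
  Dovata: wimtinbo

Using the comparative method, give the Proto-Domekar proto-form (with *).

*wimtenbu

Position 8: Ripan has o, Todorish has u, Dovata has o. Todorish preserves u here (none of its changes turn any other segment into u), so the proto-segment is *u.
Position 6: Ripan has n, Todorish has m, Dovata has n. Ripan preserves n here (none of its changes turn any other segment into n), so the proto-segment is *n.
Continuing position by position gives *wimtenbu; check it forward:
Ripan: *wimtenbu
  wimtenbu (rule 1 does not apply)
  wimtenbu → wimtenbo   [vowel merger]
  wimtenbo (rule 3 does not apply)
  wimtenbo → wimtenvo   [unconditioned shift]
  giving Ripan wimtenvo.
Todorish: *wimtenbu
  wimtenbu → wimtembu   [nasal place assimilation]
  wimtembu (rule 2 does not apply)
  wimtembu (rule 3 does not apply)
  wimtembu → wemtembu   [vowel merger]
  giving Todorish wemtembu.
Dovata: *wimtenbu > wimtenbo > wimtinbo  (by vowel merger, pre-nasal raising)
No other proto-form is consistent with every reflex, so the reconstruction is *wimtenbu.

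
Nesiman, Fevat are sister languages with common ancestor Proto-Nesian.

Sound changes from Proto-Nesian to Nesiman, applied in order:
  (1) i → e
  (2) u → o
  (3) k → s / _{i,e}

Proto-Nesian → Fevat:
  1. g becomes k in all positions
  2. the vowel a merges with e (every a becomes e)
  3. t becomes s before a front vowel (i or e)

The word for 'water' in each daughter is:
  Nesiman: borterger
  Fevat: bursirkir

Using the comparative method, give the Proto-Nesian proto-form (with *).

Position 4: Nesiman has t, Fevat has s. Nesiman preserves t here (none of its changes turn any other segment into t), so the proto-segment is *t.
Position 2: Nesiman has o, Fevat has u. Fevat preserves u here (none of its changes turn any other segment into u), so the proto-segment is *u.
Continuing position by position gives *burtirgir; check it forward:
Nesiman: *burtirgir
  burtirgir → burterger   [vowel merger]
  burterger → borterger   [vowel merger]
  borterger (rule 3 does not apply)
  giving Nesiman borterger.
Fevat: *burtirgir
  burtirgir → burtirkir   [unconditioned shift]
  burtirkir (rule 2 does not apply)
  burtirkir → bursirkir   [palatalisation]
  giving Fevat bursirkir.
No other proto-form is consistent with every reflex, so the reconstruction is *burtirgir.

*burtirgir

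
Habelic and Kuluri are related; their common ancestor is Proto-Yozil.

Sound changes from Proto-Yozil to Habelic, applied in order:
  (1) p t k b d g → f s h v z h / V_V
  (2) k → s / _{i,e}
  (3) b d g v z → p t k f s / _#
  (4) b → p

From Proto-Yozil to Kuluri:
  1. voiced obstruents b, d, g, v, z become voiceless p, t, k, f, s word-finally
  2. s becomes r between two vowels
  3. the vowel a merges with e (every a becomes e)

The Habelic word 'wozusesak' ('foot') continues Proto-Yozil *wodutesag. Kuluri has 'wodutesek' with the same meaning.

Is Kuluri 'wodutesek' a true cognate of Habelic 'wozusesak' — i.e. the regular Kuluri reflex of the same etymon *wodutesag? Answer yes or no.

no

Derive the expected Kuluri reflex of *wodutesag:
Kuluri: start from *wodutesag.
  rule 1 (final devoicing): wodutesag → wodutesak
  rule 2 (rhotacism): wodutesak → woduterak
  rule 3 (vowel merger): woduterak → woduterek
  ⇒ Kuluri woduterek
The regular Kuluri reflex would be 'woduterek', but the attested form is 'wodutesek'. The correspondence is irregular, so they are not cognates (the Kuluri form has a different source).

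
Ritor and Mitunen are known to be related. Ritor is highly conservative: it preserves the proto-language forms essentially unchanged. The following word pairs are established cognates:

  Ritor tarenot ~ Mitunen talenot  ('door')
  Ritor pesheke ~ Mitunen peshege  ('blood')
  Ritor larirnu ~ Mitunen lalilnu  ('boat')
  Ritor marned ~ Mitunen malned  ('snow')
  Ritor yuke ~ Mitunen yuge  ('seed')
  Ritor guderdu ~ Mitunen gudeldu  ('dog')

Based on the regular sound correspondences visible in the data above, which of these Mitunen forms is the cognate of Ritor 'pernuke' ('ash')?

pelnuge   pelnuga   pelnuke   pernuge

pelnuge

larirnu ~ lalilnu, marned ~ malned — Ritor r corresponds to Mitunen l after a vowel, before a nasal.
pesheke ~ peshege, yuke ~ yuge — Ritor k corresponds to Mitunen g between vowels (before a front vowel).
Applying these to Ritor 'pernuke':
  pernuke → pelnuke   (r→l after a vowel, before a nasal)
  pelnuke → pelnuge   (k→g between vowels (before a front vowel))
So the Mitunen cognate is 'pelnuge'.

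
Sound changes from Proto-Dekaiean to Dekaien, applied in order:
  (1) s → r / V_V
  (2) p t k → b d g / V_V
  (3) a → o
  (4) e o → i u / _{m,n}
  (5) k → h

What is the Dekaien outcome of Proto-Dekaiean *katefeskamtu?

hodefeshumtu

Dekaien: *katefeskamtu > kadefeskamtu > kodefeskomtu > kodefeskumtu > hodefeshumtu  (by intervocalic voicing, vowel merger, pre-nasal raising, unconditioned shift)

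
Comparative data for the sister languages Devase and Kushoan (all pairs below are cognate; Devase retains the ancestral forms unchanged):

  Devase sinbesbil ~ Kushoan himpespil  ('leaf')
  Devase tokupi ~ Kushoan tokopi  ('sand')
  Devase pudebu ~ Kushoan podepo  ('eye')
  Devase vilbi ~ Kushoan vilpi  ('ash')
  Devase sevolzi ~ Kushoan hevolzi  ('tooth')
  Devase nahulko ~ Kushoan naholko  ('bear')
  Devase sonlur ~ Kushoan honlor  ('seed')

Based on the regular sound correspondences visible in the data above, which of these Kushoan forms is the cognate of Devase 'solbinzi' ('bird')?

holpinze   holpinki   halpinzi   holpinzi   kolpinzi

sonlur ~ honlor — Devase s corresponds to Kushoan h word-initially before a back vowel.
sinbesbil ~ himpespil, vilbi ~ vilpi — Devase b corresponds to Kushoan p after a consonant, before a front vowel.
Applying these to Devase 'solbinzi':
  solbinzi → holbinzi   (s→h word-initially before a back vowel)
  holbinzi → holpinzi   (b→p after a consonant, before a front vowel)
So the Kushoan cognate is 'holpinzi'.

holpinzi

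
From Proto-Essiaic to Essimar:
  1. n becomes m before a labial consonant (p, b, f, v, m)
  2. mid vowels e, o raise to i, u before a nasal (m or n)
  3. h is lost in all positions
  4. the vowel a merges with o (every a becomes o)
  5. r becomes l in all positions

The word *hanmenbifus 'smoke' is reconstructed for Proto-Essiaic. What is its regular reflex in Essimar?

Essimar: start from *hanmenbifus.
  rule 1 (nasal place assimilation): hanmenbifus → hammembifus
  rule 2 (pre-nasal raising): hammembifus → hammimbifus
  rule 3 (h-loss): hammimbifus → ammimbifus
  rule 4 (vowel merger): ammimbifus → ommimbifus
  rule 5: no change — ommimbifus
  ⇒ Essimar ommimbifus

ommimbifus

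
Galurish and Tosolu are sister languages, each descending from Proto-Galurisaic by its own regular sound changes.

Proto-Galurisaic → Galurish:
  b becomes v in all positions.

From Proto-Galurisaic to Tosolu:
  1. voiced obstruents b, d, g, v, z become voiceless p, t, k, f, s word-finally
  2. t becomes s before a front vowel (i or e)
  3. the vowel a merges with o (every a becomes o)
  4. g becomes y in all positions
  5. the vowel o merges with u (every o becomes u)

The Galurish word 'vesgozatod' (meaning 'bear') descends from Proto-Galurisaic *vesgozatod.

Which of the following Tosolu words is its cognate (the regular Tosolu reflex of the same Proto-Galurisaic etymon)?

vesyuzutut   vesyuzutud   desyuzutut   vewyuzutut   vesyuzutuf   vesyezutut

Tosolu: *vesgozatod > vesgozatot > vesgozotot > vesyozotot > vesyuzutut  (by final devoicing, vowel merger, unconditioned shift, vowel merger)

vesyuzutut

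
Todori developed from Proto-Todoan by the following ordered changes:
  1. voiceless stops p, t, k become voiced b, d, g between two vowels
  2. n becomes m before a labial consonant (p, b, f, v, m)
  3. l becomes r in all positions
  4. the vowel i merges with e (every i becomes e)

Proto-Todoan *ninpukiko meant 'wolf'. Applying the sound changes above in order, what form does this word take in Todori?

Todori: *ninpukiko > ninpugigo > nimpugigo > nempugego  (by intervocalic voicing, nasal place assimilation, vowel merger)

nempugego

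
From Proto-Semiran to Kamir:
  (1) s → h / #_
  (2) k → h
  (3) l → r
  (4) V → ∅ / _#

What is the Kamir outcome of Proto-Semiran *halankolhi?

haranhorh

Kamir: *halankolhi
  halankolhi (rule 1 does not apply)
  halankolhi → halanholhi   [unconditioned shift]
  halanholhi → haranhorhi   [unconditioned shift]
  haranhorhi → haranhorh   [apocope]
  giving Kamir haranhorh.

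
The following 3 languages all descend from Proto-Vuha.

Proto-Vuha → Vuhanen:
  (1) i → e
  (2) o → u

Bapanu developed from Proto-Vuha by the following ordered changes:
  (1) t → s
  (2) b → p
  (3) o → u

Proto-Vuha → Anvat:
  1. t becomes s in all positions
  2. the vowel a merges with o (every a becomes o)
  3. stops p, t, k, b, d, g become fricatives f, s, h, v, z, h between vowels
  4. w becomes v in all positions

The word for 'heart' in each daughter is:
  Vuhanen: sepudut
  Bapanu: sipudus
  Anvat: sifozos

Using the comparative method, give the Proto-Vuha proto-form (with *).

*sipodot

Position 7: Vuhanen has t, Bapanu has s, Anvat has s. Vuhanen preserves t here (none of its changes turn any other segment into t), so the proto-segment is *t.
Position 2: Vuhanen has e, Bapanu has i, Anvat has i. Bapanu preserves i here (none of its changes turn any other segment into i), so the proto-segment is *i.
Verify the candidate proto-form against each daughter:
Vuhanen: start from *sipodot.
  rule 1 (vowel merger): sipodot → sepodot
  rule 2 (vowel merger): sepodot → sepudut
  ⇒ Vuhanen sepudut
Bapanu: *sipodot
  sipodot → sipodos   [unconditioned shift]
  sipodos (rule 2 does not apply)
  sipodos → sipudus   [vowel merger]
  giving Bapanu sipudus.
Anvat: *sipodot
  sipodot → sipodos   [unconditioned shift]
  sipodos (rule 2 does not apply)
  sipodos → sifozos   [intervocalic lenition]
  sifozos (rule 4 does not apply)
  giving Anvat sifozos.
No other proto-form is consistent with every reflex, so the reconstruction is *sipodot.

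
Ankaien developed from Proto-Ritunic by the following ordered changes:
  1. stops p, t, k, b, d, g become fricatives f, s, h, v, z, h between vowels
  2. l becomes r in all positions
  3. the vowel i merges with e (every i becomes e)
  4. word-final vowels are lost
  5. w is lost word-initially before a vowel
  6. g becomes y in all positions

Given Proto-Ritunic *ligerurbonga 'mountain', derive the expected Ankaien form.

Ankaien: *ligerurbonga > liherurbonga > riherurbonga > reherurbonga > reherurbong > reherurbony  (by intervocalic lenition, unconditioned shift, vowel merger, apocope, unconditioned shift)

reherurbony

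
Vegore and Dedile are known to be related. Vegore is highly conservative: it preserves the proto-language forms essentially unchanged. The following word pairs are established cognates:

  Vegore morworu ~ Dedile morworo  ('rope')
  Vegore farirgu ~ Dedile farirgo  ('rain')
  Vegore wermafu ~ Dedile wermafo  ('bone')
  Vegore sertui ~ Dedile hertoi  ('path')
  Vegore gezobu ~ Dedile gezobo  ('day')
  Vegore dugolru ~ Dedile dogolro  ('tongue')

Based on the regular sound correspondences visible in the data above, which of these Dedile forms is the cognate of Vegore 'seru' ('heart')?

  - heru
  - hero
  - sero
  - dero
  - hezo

sertui ~ hertoi — Vegore s corresponds to Dedile h word-initially before a front vowel.
morworu ~ morworo, farirgu ~ farirgo — Vegore u corresponds to Dedile o word-finally.
Applying these to Vegore 'seru':
  seru → heru   (s→h word-initially before a front vowel)
  heru → hero   (u→o word-finally)
So the Dedile cognate is 'hero'.

hero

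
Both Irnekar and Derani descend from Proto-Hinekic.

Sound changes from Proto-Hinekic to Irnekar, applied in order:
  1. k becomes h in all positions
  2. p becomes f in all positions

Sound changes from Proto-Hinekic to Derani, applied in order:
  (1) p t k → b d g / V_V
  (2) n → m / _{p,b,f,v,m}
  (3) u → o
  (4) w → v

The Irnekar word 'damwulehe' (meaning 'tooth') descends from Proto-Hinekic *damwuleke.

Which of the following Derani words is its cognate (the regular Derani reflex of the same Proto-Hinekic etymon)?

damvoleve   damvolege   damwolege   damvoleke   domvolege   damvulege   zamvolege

Derani: *damwuleke
  damwuleke → damwulege   [intervocalic voicing]
  damwulege (rule 2 does not apply)
  damwulege → damwolege   [vowel merger]
  damwolege → damvolege   [unconditioned shift]
  giving Derani damvolege.

damvolege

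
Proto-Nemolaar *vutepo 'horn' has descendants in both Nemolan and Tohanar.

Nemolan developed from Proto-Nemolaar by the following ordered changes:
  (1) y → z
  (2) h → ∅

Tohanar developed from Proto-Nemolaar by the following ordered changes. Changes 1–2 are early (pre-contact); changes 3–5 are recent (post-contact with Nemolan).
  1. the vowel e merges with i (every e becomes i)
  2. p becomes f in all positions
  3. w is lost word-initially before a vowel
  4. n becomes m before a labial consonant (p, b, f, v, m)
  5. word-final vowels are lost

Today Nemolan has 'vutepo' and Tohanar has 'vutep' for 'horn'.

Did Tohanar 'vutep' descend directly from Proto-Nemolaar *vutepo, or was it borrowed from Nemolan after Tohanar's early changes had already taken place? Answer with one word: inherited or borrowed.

If inherited, *vutepo would pass through all of Tohanar's changes:
Tohanar: start from *vutepo.
  rule 1 (vowel merger): vutepo → vutipo
  rule 2 (unconditioned shift): vutipo → vutifo
  rule 3: no change — vutifo
  rule 4: no change — vutifo
  rule 5 (apocope): vutifo → vutif
  ⇒ Tohanar vutif
If borrowed from Nemolan 'vutepo' after the early changes, it would undergo only the recent ones:
  rule 3 (glide loss): no change (vutepo)
  rule 4 (nasal place assimilation): no change (vutepo)
  rule 5 (apocope): vutepo → vutep
  ⇒ as a loan: vutep
Tohanar 'vutep' matches the loan outcome 'vutep', not the inherited 'vutif' — it skipped the early Tohanar changes, so it was borrowed from Nemolan.

borrowed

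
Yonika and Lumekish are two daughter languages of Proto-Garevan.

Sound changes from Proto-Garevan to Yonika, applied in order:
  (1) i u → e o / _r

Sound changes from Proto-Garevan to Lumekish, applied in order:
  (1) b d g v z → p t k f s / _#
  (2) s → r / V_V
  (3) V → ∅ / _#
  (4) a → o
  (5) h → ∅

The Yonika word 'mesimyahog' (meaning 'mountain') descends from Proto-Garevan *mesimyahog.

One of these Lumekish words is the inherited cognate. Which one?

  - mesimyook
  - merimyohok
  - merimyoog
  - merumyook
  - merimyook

Lumekish: start from *mesimyahog.
  rule 1 (final devoicing): mesimyahog → mesimyahok
  rule 2 (rhotacism): mesimyahok → merimyahok
  rule 3: no change — merimyahok
  rule 4 (vowel merger): merimyahok → merimyohok
  rule 5 (h-loss): merimyohok → merimyook
  ⇒ Lumekish merimyook
Only 'merimyook' matches the regular Lumekish development of *mesimyahog.

merimyook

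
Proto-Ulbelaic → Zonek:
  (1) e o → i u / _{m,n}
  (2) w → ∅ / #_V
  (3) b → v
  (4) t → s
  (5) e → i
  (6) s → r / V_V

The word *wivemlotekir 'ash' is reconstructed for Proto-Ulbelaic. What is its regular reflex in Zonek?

Zonek: *wivemlotekir
  wivemlotekir → wivimlotekir   [pre-nasal raising]
  wivimlotekir → ivimlotekir   [glide loss]
  ivimlotekir (rule 3 does not apply)
  ivimlotekir → ivimlosekir   [unconditioned shift]
  ivimlosekir → ivimlosikir   [vowel merger]
  ivimlosikir → ivimlorikir   [rhotacism]
  giving Zonek ivimlorikir.

ivimlorikir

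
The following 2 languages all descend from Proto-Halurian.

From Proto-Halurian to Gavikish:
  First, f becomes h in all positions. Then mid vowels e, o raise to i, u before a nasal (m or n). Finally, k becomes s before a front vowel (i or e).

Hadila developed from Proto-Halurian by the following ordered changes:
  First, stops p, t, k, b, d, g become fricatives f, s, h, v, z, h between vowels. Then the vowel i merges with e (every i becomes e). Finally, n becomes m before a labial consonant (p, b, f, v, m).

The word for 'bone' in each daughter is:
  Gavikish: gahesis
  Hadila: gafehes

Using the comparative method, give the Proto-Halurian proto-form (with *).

*gafekis

Position 3: Gavikish has h, Hadila has f. Taking the neighbouring segments as reconstructed: Gavikish h could go back to *f or *h; Hadila f could go back to *p or *f — the one source consistent with every daughter is *f.
Position 6: Gavikish has i, Hadila has e. Taking the neighbouring segments as reconstructed: Gavikish i can only go back to *i; Hadila e could go back to *e or *i — the one source consistent with every daughter is *i.
Position 5: Gavikish has s, Hadila has h. Taking the neighbouring segments as reconstructed: Gavikish s could go back to *k or *s; Hadila h could go back to *k or *g or *h — the one source consistent with every daughter is *k.
The remaining positions agree across the daughters. Check the candidate against every language:
Gavikish: start from *gafekis.
  rule 1 (unconditioned shift): gafekis → gahekis
  rule 2: no change — gahekis
  rule 3 (palatalisation): gahekis → gahesis
  ⇒ Gavikish gahesis
Hadila: start from *gafekis.
  rule 1 (intervocalic lenition): gafekis → gafehis
  rule 2 (vowel merger): gafehis → gafehes
  rule 3: no change — gafehes
  ⇒ Hadila gafehes
Only *gafekis yields all of Gavikish gahesis, Hadila gafehes.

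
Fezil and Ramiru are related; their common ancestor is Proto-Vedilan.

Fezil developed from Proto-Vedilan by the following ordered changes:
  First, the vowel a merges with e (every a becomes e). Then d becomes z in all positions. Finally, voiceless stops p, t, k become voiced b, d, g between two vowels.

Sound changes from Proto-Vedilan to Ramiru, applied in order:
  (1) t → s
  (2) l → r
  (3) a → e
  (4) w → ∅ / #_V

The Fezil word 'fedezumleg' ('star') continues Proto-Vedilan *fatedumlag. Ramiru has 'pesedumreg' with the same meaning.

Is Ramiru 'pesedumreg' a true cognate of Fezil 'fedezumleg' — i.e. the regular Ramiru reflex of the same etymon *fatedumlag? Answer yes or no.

Derive the expected Ramiru reflex of *fatedumlag:
Ramiru: *fatedumlag > fasedumlag > fasedumrag > fesedumreg  (by unconditioned shift, unconditioned shift, vowel merger)
The regular Ramiru reflex would be 'fesedumreg', but the attested form is 'pesedumreg'. The correspondence is irregular, so they are not cognates (the Ramiru form has a different source).

no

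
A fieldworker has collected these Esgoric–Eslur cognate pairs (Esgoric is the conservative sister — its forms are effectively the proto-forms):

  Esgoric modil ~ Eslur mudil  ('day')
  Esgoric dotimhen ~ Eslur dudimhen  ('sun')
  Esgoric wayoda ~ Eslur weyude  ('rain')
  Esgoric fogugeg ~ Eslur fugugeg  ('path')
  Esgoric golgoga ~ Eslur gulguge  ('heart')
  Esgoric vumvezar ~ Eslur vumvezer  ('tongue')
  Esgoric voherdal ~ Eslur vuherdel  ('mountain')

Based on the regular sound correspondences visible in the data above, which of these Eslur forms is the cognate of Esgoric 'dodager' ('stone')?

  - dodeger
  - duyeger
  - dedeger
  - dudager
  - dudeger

dudeger

modil ~ mudil, dotimhen ~ dudimhen — Esgoric o corresponds to Eslur u after a consonant, before a consonant other than r, m, n, p, b, f, v.
wayoda ~ weyude, voherdal ~ vuherdel — Esgoric a corresponds to Eslur e after a consonant, before a consonant other than r, m, n, p, b, f, v.
Applying these to Esgoric 'dodager':
  dodager → dudager   (o→u after a consonant, before a consonant other than r, m, n, p, b, f, v)
  dudager → dudeger   (a→e after a consonant, before a consonant other than r, m, n, p, b, f, v)
So the Eslur cognate is 'dudeger'.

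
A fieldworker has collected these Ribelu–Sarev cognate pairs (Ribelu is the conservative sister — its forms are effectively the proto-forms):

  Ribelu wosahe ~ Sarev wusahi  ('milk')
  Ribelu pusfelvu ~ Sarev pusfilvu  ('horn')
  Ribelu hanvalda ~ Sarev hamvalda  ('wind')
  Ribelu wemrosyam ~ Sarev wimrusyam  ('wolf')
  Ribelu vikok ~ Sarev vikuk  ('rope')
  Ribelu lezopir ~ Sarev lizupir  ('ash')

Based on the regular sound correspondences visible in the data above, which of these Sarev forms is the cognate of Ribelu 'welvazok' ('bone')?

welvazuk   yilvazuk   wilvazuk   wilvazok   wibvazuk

pusfelvu ~ pusfilvu, lezopir ~ lizupir — Ribelu e corresponds to Sarev i after a consonant, before a consonant other than r, m, n, p, b, f, v.
wosahe ~ wusahi, wemrosyam ~ wimrusyam — Ribelu o corresponds to Sarev u after a consonant, before a consonant other than r, m, n, p, b, f, v.
Applying these to Ribelu 'welvazok':
  welvazok → wilvazok   (e→i after a consonant, before a consonant other than r, m, n, p, b, f, v)
  wilvazok → wilvazuk   (o→u after a consonant, before a consonant other than r, m, n, p, b, f, v)
So the Sarev cognate is 'wilvazuk'.

wilvazuk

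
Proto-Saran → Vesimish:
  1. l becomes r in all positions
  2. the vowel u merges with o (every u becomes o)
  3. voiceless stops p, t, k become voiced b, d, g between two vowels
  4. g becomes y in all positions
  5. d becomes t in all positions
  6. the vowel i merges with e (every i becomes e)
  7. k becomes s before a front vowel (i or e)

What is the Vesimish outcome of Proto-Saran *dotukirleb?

Vesimish: *dotukirleb > dotukirreb > dotokirreb > dodogirreb > dodoyirreb > totoyirreb > totoyerreb  (by unconditioned shift, vowel merger, intervocalic voicing, unconditioned shift, unconditioned shift, vowel merger)

totoyerreb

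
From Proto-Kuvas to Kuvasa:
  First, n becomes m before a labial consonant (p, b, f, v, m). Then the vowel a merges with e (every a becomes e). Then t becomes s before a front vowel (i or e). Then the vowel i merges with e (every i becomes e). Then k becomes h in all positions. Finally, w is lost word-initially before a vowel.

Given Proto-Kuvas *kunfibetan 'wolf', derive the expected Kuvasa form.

humfebesen

Kuvasa: *kunfibetan
  kunfibetan → kumfibetan   [nasal place assimilation]
  kumfibetan → kumfibeten   [vowel merger]
  kumfibeten → kumfibesen   [palatalisation]
  kumfibesen → kumfebesen   [vowel merger]
  kumfebesen → humfebesen   [unconditioned shift]
  humfebesen (rule 6 does not apply)
  giving Kuvasa humfebesen.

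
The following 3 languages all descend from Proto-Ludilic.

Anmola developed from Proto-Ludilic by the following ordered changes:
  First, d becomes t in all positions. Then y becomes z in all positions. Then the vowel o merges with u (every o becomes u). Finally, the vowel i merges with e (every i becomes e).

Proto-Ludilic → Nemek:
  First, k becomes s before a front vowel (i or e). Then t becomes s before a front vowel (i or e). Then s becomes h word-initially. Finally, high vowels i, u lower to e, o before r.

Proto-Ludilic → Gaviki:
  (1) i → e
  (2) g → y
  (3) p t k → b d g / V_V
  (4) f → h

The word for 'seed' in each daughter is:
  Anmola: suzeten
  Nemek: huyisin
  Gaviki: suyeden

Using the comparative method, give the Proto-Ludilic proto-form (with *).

*suyitin

Position 1: Anmola has s, Nemek has h, Gaviki has s. Anmola preserves s here (none of its changes turn any other segment into s), so the proto-segment is *s.
Position 5: Anmola has t, Nemek has s, Gaviki has d. Taking the neighbouring segments as reconstructed: Anmola t could go back to *t or *d; Nemek s could go back to *t or *k or *s; Gaviki d could go back to *t or *d — the one source consistent with every daughter is *t.
Position 6: Anmola has e, Nemek has i, Gaviki has e. Nemek preserves i here (none of its changes turn any other segment into i), so the proto-segment is *i.
Verify the candidate proto-form against each daughter:
Anmola: *suyitin > suzitin > suzeten  (by unconditioned shift, vowel merger)
Nemek: *suyitin
  suyitin (rule 1 does not apply)
  suyitin → suyisin   [palatalisation]
  suyisin → huyisin   [debuccalisation]
  huyisin (rule 4 does not apply)
  giving Nemek huyisin.
Gaviki: *suyitin > suyeten > suyeden  (by vowel merger, intervocalic voicing)
Only *suyitin yields all of Anmola suzeten, Nemek huyisin, Gaviki suyeden.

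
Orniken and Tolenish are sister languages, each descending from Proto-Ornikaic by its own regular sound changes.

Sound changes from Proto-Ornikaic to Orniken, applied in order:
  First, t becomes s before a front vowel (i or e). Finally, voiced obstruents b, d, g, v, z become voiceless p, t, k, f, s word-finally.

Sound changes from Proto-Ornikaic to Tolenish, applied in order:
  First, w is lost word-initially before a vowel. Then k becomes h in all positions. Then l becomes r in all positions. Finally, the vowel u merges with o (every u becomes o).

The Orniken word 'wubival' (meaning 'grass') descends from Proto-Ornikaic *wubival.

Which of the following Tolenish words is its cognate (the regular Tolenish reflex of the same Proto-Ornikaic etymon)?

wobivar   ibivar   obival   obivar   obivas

obivar

Tolenish: *wubival > ubival > ubivar > obivar  (by glide loss, unconditioned shift, vowel merger)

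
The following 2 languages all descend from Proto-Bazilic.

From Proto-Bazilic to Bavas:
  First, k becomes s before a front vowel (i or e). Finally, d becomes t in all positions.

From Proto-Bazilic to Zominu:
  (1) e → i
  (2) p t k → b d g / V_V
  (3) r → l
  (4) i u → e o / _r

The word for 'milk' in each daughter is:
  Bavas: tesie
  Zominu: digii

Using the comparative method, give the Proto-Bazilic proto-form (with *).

Position 5: Bavas has e, Zominu has i. Bavas preserves e here (none of its changes turn any other segment into e), so the proto-segment is *e.
Position 3: Bavas has s, Zominu has g. Taking the neighbouring segments as reconstructed: Bavas s could go back to *k or *s; Zominu g could go back to *k or *g — the one source consistent with every daughter is *k.
Continuing position by position gives *dekie; check it forward:
Bavas: start from *dekie.
  rule 1 (palatalisation): dekie → desie
  rule 2 (unconditioned shift): desie → tesie
  ⇒ Bavas tesie
Zominu: *dekie > dikii > digii  (by vowel merger, intervocalic voicing)
No other proto-form is consistent with every reflex, so the reconstruction is *dekie.

*dekie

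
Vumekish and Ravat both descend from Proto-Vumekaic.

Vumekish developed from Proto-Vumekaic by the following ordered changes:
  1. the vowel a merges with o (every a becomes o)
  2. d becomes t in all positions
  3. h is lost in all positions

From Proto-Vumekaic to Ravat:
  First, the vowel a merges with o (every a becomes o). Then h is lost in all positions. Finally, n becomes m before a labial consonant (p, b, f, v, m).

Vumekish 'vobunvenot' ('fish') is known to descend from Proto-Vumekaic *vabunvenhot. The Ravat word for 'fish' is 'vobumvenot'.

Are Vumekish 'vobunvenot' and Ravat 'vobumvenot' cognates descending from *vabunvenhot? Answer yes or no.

Derive the expected Ravat reflex of *vabunvenhot:
Ravat: start from *vabunvenhot.
  rule 1 (vowel merger): vabunvenhot → vobunvenhot
  rule 2 (h-loss): vobunvenhot → vobunvenot
  rule 3 (nasal place assimilation): vobunvenot → vobumvenot
  ⇒ Ravat vobumvenot
Ravat 'vobumvenot' matches the regular reflex exactly, so the pair is cognate.

yes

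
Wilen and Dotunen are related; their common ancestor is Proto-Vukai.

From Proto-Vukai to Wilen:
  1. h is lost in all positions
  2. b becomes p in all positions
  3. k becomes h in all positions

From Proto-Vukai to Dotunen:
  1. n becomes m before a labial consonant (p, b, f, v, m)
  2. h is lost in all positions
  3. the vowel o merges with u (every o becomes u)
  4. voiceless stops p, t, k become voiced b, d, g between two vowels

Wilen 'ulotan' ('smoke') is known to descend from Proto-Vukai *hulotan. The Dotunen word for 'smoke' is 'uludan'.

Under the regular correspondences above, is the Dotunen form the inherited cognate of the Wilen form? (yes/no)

Derive the expected Dotunen reflex of *hulotan:
Dotunen: *hulotan > ulotan > ulutan > uludan  (by h-loss, vowel merger, intervocalic voicing)
Dotunen 'uludan' matches the regular reflex exactly, so the pair is cognate.

yes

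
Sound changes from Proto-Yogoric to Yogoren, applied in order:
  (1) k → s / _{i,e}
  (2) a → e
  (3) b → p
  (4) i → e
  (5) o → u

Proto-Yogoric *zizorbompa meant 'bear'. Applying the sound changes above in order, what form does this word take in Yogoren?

Yogoren: start from *zizorbompa.
  rule 1: no change — zizorbompa
  rule 2 (vowel merger): zizorbompa → zizorbompe
  rule 3 (unconditioned shift): zizorbompe → zizorpompe
  rule 4 (vowel merger): zizorpompe → zezorpompe
  rule 5 (vowel merger): zezorpompe → zezurpumpe
  ⇒ Yogoren zezurpumpe

zezurpumpe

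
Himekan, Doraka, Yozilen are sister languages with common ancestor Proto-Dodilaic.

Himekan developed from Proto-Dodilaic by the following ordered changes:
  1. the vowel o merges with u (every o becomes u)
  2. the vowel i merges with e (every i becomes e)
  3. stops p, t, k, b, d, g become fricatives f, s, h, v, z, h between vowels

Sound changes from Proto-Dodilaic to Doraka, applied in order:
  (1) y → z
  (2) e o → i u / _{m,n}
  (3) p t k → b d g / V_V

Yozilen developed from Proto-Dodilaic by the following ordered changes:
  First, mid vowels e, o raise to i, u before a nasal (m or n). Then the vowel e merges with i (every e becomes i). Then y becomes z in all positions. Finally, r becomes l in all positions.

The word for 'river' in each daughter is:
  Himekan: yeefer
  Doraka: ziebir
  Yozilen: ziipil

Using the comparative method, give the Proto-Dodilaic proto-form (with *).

Position 2: Himekan has e, Doraka has i, Yozilen has i. Taking the neighbouring segments as reconstructed: Himekan e could go back to *e or *i; Doraka i can only go back to *i; Yozilen i could go back to *e or *i — the one source consistent with every daughter is *i.
Position 5: Himekan has e, Doraka has i, Yozilen has i. Taking the neighbouring segments as reconstructed: Himekan e could go back to *e or *i; Doraka i can only go back to *i; Yozilen i could go back to *e or *i — the one source consistent with every daughter is *i.
Continuing position by position gives *yiepir; check it forward:
Himekan: *yiepir > yeeper > yeefer  (by vowel merger, intervocalic lenition)
Doraka: *yiepir
  yiepir → ziepir   [unconditioned shift]
  ziepir (rule 2 does not apply)
  ziepir → ziebir   [intervocalic voicing]
  giving Doraka ziebir.
Yozilen: *yiepir > yiipir > ziipir > ziipil  (by vowel merger, unconditioned shift, unconditioned shift)
Only *yiepir yields all of Himekan yeefer, Doraka ziebir, Yozilen ziipil.

*yiepir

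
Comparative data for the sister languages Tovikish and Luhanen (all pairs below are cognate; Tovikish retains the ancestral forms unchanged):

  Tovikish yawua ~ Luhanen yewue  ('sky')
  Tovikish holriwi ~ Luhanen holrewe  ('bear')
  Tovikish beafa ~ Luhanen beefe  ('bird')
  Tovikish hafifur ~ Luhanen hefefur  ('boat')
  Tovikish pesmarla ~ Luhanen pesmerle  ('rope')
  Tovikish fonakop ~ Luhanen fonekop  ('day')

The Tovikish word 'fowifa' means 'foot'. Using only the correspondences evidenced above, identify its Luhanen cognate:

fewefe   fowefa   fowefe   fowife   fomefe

hafifur ~ hefefur — Tovikish i corresponds to Luhanen e after a consonant, before a labial obstruent.
beafa ~ beefe, pesmarla ~ pesmerle — Tovikish a corresponds to Luhanen e word-finally.
Applying these to Tovikish 'fowifa':
  fowifa → fowefa   (i→e after a consonant, before a labial obstruent)
  fowefa → fowefe   (a→e word-finally)
So the Luhanen cognate is 'fowefe'.

fowefe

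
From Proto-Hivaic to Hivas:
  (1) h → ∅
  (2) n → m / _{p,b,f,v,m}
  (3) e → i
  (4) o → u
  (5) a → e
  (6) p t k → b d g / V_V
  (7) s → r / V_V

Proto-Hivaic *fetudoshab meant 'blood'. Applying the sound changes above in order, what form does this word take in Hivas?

Hivas: *fetudoshab
  fetudoshab → fetudosab   [h-loss]
  fetudosab (rule 2 does not apply)
  fetudosab → fitudosab   [vowel merger]
  fitudosab → fitudusab   [vowel merger]
  fitudusab → fituduseb   [vowel merger]
  fituduseb → fiduduseb   [intervocalic voicing]
  fiduduseb → fidudureb   [rhotacism]
  giving Hivas fidudureb.

fidudureb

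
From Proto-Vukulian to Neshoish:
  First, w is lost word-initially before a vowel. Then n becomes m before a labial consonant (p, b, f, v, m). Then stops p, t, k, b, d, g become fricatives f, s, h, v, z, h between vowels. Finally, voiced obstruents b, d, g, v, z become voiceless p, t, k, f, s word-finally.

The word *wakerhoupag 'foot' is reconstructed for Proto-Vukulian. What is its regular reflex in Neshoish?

aherhoufak

Neshoish: start from *wakerhoupag.
  rule 1 (glide loss): wakerhoupag → akerhoupag
  rule 2: no change — akerhoupag
  rule 3 (intervocalic lenition): akerhoupag → aherhoufag
  rule 4 (final devoicing): aherhoufag → aherhoufak
  ⇒ Neshoish aherhoufak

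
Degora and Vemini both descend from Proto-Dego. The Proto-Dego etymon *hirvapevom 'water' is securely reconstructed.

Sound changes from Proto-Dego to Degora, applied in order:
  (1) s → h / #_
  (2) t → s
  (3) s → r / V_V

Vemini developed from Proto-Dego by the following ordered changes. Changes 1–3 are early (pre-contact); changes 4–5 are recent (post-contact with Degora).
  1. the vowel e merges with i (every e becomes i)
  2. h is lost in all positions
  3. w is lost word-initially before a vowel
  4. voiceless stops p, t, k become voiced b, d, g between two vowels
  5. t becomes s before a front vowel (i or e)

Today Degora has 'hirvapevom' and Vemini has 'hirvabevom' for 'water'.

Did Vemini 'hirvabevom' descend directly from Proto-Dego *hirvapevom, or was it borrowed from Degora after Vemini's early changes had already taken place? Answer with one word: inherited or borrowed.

borrowed

If inherited, *hirvapevom would pass through all of Vemini's changes:
Vemini: start from *hirvapevom.
  rule 1 (vowel merger): hirvapevom → hirvapivom
  rule 2 (h-loss): hirvapivom → irvapivom
  rule 3: no change — irvapivom
  rule 4 (intervocalic voicing): irvapivom → irvabivom
  rule 5: no change — irvabivom
  ⇒ Vemini irvabivom
If borrowed from Degora 'hirvapevom' after the early changes, it would undergo only the recent ones:
  rule 4 (intervocalic voicing): hirvapevom → hirvabevom
  rule 5 (palatalisation): no change (hirvabevom)
  ⇒ as a loan: hirvabevom
Vemini 'hirvabevom' matches the loan outcome 'hirvabevom', not the inherited 'irvabivom' — it skipped the early Vemini changes, so it was borrowed from Degora.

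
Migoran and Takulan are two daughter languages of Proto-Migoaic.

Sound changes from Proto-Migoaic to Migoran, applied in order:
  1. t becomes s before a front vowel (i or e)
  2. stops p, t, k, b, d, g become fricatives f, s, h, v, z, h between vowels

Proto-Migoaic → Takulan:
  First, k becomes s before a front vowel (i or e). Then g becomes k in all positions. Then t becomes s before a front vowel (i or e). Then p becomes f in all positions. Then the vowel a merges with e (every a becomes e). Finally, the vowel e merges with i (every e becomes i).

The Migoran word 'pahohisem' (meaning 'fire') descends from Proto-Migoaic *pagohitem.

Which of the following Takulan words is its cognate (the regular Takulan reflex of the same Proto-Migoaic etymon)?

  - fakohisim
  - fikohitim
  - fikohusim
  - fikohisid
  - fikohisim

Takulan: *pagohitem
  pagohitem (rule 1 does not apply)
  pagohitem → pakohitem   [unconditioned shift]
  pakohitem → pakohisem   [palatalisation]
  pakohisem → fakohisem   [unconditioned shift]
  fakohisem → fekohisem   [vowel merger]
  fekohisem → fikohisim   [vowel merger]
  giving Takulan fikohisim.
Only 'fikohisim' matches the regular Takulan development of *pagohitem.

fikohisim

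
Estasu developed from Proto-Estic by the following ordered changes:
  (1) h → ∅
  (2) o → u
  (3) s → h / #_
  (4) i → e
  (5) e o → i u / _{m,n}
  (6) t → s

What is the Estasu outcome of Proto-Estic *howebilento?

uwebelinsu

Estasu: *howebilento > owebilento > uwebilentu > uwebelentu > uwebelintu > uwebelinsu  (by h-loss, vowel merger, vowel merger, pre-nasal raising, unconditioned shift)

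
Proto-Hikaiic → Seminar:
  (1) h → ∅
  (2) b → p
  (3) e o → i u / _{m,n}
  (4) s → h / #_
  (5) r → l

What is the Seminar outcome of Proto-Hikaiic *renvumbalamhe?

Seminar: start from *renvumbalamhe.
  rule 1 (h-loss): renvumbalamhe → renvumbalame
  rule 2 (unconditioned shift): renvumbalame → renvumpalame
  rule 3 (pre-nasal raising): renvumpalame → rinvumpalame
  rule 4: no change — rinvumpalame
  rule 5 (unconditioned shift): rinvumpalame → linvumpalame
  ⇒ Seminar linvumpalame

linvumpalame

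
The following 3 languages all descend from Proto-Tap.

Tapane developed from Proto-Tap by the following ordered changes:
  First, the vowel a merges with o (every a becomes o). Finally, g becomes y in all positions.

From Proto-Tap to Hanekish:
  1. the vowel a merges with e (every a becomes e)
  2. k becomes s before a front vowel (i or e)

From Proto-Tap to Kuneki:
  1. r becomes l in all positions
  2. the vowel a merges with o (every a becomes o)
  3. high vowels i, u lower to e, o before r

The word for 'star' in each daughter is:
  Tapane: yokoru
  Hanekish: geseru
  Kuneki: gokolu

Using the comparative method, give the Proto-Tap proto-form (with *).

*gakaru

Position 1: Tapane has y, Hanekish has g, Kuneki has g. Hanekish preserves g here (none of its changes turn any other segment into g), so the proto-segment is *g.
Position 3: Tapane has k, Hanekish has s, Kuneki has k. Tapane preserves k here (none of its changes turn any other segment into k), so the proto-segment is *k.
Position 4: Tapane has o, Hanekish has e, Kuneki has o. Taking the neighbouring segments as reconstructed: Tapane o could go back to *a or *o; Hanekish e could go back to *a or *e; Kuneki o could go back to *a or *o — the one source consistent with every daughter is *a.
Continuing position by position gives *gakaru; check it forward:
Tapane: start from *gakaru.
  rule 1 (vowel merger): gakaru → gokoru
  rule 2 (unconditioned shift): gokoru → yokoru
  ⇒ Tapane yokoru
Hanekish: *gakaru
  gakaru → gekeru   [vowel merger]
  gekeru → geseru   [palatalisation]
  giving Hanekish geseru.
Kuneki: *gakaru
  gakaru → gakalu   [unconditioned shift]
  gakalu → gokolu   [vowel merger]
  gokolu (rule 3 does not apply)
  giving Kuneki gokolu.
Only *gakaru yields all of Tapane yokoru, Hanekish geseru, Kuneki gokolu.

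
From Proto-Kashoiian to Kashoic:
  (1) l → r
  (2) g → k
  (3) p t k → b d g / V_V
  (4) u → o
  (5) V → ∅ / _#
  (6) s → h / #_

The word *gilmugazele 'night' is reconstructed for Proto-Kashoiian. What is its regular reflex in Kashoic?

Kashoic: *gilmugazele > girmugazere > kirmukazere > kirmugazere > kirmogazere > kirmogazer  (by unconditioned shift, unconditioned shift, intervocalic voicing, vowel merger, apocope)

kirmogazer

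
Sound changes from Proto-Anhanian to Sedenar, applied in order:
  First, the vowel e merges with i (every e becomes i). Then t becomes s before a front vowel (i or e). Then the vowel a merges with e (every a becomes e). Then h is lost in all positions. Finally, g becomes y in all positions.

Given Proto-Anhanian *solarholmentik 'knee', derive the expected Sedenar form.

solerolminsik

Sedenar: start from *solarholmentik.
  rule 1 (vowel merger): solarholmentik → solarholmintik
  rule 2 (palatalisation): solarholmintik → solarholminsik
  rule 3 (vowel merger): solarholminsik → solerholminsik
  rule 4 (h-loss): solerholminsik → solerolminsik
  rule 5: no change — solerolminsik
  ⇒ Sedenar solerolminsik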